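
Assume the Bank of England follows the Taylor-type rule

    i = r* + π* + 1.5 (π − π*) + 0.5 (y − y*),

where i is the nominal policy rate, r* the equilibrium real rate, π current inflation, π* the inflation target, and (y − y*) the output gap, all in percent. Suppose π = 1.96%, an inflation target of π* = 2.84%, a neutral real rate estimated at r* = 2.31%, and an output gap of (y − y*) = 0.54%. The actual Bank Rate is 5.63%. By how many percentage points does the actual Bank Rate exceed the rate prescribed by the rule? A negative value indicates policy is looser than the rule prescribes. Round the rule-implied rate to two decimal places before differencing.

i = 2.31 + 2.84 + 1.5 × (1.96 − 2.84) + 0.5 × 0.54
   = 2.31 + 2.84 − 1.32 + 0.27 = 4.10
Deviation = 5.63 − 4.10 = 1.53 pp.

1.53 pp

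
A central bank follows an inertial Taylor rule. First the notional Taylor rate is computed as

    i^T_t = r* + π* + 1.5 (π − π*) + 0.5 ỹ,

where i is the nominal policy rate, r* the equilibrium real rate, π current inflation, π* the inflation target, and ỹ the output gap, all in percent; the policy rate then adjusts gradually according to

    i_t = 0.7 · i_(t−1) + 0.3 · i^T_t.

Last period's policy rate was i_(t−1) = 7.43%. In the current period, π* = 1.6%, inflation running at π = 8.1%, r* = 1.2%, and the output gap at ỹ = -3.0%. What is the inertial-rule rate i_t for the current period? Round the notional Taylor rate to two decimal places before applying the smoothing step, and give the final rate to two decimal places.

8.52%

i^T_t = 1.2 + 1.6 + 1.5 × (8.1 − 1.6) + 0.5 × (-3.0)
   = 1.2 + 1.6 + 9.75 − 1.5 = 11.05
i_t = 0.7 × 7.43 + 0.3 × 11.05 = 5.201 + 3.315 = 8.52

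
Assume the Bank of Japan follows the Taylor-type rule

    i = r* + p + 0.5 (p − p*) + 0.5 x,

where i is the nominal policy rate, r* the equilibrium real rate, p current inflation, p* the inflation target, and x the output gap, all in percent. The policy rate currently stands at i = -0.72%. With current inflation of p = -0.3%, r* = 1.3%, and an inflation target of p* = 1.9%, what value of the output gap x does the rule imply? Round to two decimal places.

-1.24%

0.5 x = -0.72 − 1.3 − (-0.3) − 0.5 × ((-0.3) − 1.9) = -0.62
x = -0.62 / 0.5 = -1.24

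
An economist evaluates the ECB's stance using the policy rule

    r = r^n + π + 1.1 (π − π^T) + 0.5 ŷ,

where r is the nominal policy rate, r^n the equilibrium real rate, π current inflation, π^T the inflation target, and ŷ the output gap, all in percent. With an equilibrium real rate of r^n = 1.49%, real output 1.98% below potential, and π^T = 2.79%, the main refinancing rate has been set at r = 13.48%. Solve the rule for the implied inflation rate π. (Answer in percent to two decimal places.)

7.64%

Output 1.98% below potential → ŷ = -1.98.
Collecting π: r = r^n + (1 + 1.1) π − 1.1 π^T + 0.5 ŷ
2.1 π = 13.48 − 1.49 + 1.1 × 2.79 − 0.5 × (-1.98) = 16.049
π = 16.049 / 2.1 = 7.64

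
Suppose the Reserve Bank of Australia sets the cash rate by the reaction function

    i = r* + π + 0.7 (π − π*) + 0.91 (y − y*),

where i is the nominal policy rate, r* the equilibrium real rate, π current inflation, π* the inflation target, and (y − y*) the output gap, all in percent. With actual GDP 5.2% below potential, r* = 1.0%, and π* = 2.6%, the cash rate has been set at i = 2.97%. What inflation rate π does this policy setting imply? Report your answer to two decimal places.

5.01%

Output 5.2% below potential → (y − y*) = -5.2.
Collecting π: i = r* + (1 + 0.7) π − 0.7 π* + 0.91 (y − y*)
1.7 π = 2.97 − 1.0 + 0.7 × 2.6 − 0.91 × (-5.2) = 8.522
π = 8.522 / 1.7 = 5.01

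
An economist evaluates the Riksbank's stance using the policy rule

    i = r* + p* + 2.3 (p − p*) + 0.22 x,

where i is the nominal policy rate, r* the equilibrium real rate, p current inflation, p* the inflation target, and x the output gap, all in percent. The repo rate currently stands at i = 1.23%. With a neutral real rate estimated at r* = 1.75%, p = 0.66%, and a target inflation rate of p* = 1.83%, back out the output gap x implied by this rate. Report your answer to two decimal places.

1.55%

0.22 x = 1.23 − 1.75 − 1.83 − 2.3 × (0.66 − 1.83) = 0.341
x = 0.341 / 0.22 = 1.55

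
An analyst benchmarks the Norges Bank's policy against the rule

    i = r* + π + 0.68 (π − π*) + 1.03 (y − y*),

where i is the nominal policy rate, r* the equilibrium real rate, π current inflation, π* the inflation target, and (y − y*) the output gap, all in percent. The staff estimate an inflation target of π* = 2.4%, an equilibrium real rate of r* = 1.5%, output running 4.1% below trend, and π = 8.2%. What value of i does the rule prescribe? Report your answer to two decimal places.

Output 4.1% below potential → (y − y*) = -4.1.
i = 1.5 + 8.2 + 0.68 × (8.2 − 2.4) + 1.03 × (-4.1)
   = 1.5 + 8.2 + 3.944 − 4.223 = 9.42

9.42%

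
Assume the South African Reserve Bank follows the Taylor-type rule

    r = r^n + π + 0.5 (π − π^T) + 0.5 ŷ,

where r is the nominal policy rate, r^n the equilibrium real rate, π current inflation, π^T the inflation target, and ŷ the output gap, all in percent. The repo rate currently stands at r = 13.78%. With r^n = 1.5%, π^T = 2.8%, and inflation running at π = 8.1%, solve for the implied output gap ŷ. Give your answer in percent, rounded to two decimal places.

3.06%

0.5 ŷ = 13.78 − 1.5 − 8.1 − 0.5 × (8.1 − 2.8) = 1.53
ŷ = 1.53 / 0.5 = 3.06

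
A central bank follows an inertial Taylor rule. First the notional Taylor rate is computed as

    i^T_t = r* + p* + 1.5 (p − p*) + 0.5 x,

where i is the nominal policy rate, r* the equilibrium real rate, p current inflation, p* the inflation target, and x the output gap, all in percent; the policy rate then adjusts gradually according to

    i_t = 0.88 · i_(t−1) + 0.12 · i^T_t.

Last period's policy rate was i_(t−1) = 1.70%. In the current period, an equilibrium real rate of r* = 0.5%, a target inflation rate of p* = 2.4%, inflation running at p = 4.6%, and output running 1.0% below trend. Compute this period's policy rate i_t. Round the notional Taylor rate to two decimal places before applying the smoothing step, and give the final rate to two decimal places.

2.18%

Output 1.0% below potential → x = -1.0.
i^T_t = 0.5 + 2.4 + 1.5 × (4.6 − 2.4) + 0.5 × (-1.0)
   = 0.5 + 2.4 + 3.3 − 0.5 = 5.70
i_t = 0.88 × 1.70 + 0.12 × 5.70 = 1.496 + 0.684 = 2.18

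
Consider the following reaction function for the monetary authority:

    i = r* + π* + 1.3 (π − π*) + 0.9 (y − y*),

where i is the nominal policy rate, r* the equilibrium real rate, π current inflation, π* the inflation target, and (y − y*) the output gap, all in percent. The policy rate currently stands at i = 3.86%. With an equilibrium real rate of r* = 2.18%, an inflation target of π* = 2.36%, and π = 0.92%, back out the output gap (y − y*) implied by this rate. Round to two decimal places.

1.32%

0.9 (y − y*) = 3.86 − 2.18 − 2.36 − 1.3 × (0.92 − 2.36) = 1.192
(y − y*) = 1.192 / 0.9 = 1.32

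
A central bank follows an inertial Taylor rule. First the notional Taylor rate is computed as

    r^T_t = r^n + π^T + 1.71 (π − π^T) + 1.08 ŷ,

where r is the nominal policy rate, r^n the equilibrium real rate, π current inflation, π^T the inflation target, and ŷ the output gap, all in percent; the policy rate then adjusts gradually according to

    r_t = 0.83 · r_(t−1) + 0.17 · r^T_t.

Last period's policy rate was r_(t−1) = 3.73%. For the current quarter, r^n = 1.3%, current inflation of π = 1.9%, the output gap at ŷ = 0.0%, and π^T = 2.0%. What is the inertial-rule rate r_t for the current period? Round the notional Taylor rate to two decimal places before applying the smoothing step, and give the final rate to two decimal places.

r^T_t = 1.3 + 2.0 + 1.71 × (1.9 − 2.0) + 1.08 × 0.0
   = 1.3 + 2 − 0.171 + 0 = 3.13
r_t = 0.83 × 3.73 + 0.17 × 3.13 = 3.0959 + 0.5321 = 3.63

3.63%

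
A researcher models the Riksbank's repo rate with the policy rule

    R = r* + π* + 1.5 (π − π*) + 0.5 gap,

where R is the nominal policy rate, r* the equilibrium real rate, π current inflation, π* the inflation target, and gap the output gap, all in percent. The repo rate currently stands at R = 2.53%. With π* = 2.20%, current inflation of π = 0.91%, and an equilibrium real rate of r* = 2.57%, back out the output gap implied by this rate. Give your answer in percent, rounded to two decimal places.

0.5 gap = 2.53 − 2.57 − 2.20 − 1.5 × (0.91 − 2.20) = -0.305
gap = -0.305 / 0.5 = -0.61

-0.61%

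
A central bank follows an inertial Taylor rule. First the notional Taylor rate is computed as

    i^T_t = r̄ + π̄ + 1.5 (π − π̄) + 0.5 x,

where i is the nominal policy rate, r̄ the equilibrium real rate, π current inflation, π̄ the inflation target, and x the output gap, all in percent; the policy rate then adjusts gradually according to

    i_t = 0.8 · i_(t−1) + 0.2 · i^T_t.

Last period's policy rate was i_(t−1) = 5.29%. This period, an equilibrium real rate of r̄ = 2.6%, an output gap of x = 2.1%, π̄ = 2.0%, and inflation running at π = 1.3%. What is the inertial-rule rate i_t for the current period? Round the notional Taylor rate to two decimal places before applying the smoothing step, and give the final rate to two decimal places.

5.15%

i^T_t = 2.6 + 2.0 + 1.5 × (1.3 − 2.0) + 0.5 × 2.1
   = 2.6 + 2 − 1.05 + 1.05 = 4.60
i_t = 0.8 × 5.29 + 0.2 × 4.60 = 4.232 + 0.92 = 5.15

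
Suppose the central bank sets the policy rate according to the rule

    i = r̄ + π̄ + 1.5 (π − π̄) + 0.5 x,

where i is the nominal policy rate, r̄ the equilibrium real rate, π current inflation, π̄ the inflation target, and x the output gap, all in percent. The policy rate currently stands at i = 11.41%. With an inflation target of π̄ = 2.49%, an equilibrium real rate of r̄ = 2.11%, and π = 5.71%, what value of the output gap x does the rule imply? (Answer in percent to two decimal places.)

3.96%

0.5 x = 11.41 − 2.11 − 2.49 − 1.5 × (5.71 − 2.49) = 1.98
x = 1.98 / 0.5 = 3.96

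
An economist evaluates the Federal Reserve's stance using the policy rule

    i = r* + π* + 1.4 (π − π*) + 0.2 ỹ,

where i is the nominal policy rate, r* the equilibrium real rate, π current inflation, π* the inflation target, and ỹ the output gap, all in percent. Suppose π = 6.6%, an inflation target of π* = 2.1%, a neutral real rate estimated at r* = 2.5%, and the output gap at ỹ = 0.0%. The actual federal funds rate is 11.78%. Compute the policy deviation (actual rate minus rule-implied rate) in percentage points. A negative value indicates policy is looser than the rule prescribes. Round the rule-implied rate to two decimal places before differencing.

i = 2.5 + 2.1 + 1.4 × (6.6 − 2.1) + 0.2 × 0.0
   = 2.5 + 2.1 + 6.3 + 0 = 10.90
Deviation = 11.78 − 10.90 = 0.88 pp.

0.88 pp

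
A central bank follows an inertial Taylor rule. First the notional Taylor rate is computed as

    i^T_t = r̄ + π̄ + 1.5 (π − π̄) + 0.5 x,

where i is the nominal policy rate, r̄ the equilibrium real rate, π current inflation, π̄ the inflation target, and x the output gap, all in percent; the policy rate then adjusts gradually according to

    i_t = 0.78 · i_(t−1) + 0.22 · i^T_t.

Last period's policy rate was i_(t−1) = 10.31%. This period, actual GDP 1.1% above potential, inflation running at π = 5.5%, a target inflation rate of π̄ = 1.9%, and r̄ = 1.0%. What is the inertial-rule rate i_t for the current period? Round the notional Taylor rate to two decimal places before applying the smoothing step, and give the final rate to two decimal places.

Output 1.1% above potential → x = 1.1.
i^T_t = 1.0 + 1.9 + 1.5 × (5.5 − 1.9) + 0.5 × 1.1
   = 1.0 + 1.9 + 5.4 + 0.55 = 8.85
i_t = 0.78 × 10.31 + 0.22 × 8.85 = 8.0418 + 1.947 = 9.99

9.99%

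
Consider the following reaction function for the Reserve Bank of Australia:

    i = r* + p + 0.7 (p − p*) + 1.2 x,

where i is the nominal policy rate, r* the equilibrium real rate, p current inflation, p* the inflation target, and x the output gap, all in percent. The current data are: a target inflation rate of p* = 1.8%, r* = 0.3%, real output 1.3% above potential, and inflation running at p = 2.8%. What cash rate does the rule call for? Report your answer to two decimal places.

Output 1.3% above potential → x = 1.3.
i = 0.3 + 2.8 + 0.7 × (2.8 − 1.8) + 1.2 × 1.3
   = 0.3 + 2.8 + 0.7 + 1.56 = 5.36

5.36%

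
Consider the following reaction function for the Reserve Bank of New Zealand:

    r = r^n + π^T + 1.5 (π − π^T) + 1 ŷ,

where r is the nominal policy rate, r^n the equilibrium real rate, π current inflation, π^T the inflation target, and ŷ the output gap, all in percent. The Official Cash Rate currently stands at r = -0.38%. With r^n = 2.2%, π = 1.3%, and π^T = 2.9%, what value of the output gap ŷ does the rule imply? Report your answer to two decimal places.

1 ŷ = -0.38 − 2.2 − 2.9 − 1.5 × (1.3 − 2.9) = -3.08
ŷ = -3.08 / 1 = -3.08

-3.08%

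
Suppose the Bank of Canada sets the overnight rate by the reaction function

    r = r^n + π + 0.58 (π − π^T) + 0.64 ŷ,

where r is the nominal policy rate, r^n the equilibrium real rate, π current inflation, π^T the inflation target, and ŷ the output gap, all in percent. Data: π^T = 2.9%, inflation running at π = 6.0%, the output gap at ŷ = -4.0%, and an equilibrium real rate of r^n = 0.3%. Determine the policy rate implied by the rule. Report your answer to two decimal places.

r = 0.3 + 6.0 + 0.58 × (6.0 − 2.9) + 0.64 × (-4.0)
   = 0.3 + 6 + 1.798 − 2.56 = 5.54

5.54%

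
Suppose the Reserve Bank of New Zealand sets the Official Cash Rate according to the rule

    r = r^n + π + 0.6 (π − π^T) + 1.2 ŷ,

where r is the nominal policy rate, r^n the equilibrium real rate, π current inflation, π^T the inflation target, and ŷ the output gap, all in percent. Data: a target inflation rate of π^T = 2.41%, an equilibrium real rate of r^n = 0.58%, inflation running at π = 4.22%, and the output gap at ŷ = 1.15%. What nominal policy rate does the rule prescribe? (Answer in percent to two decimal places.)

r = 0.58 + 4.22 + 0.6 × (4.22 − 2.41) + 1.2 × 1.15
   = 0.58 + 4.22 + 1.086 + 1.38 = 7.27

7.27%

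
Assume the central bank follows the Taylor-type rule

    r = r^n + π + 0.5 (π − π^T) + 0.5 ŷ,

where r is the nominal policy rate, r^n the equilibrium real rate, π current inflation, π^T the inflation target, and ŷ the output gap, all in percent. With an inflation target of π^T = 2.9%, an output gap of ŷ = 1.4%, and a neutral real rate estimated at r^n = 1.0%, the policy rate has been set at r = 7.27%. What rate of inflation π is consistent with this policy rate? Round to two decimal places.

4.68%

Collecting π: r = r^n + (1 + 0.5) π − 0.5 π^T + 0.5 ŷ
1.5 π = 7.27 − 1.0 + 0.5 × 2.9 − 0.5 × 1.4 = 7.02
π = 7.02 / 1.5 = 4.68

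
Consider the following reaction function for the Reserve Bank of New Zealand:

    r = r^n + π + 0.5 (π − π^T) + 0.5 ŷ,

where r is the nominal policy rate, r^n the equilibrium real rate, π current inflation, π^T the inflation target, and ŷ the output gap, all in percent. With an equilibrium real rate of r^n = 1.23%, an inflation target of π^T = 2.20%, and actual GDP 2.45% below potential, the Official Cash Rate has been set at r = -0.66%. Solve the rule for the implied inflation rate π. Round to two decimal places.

Output 2.45% below potential → ŷ = -2.45.
Collecting π: r = r^n + (1 + 0.5) π − 0.5 π^T + 0.5 ŷ
1.5 π = -0.66 − 1.23 + 0.5 × 2.20 − 0.5 × (-2.45) = 0.435
π = 0.435 / 1.5 = 0.29

0.29%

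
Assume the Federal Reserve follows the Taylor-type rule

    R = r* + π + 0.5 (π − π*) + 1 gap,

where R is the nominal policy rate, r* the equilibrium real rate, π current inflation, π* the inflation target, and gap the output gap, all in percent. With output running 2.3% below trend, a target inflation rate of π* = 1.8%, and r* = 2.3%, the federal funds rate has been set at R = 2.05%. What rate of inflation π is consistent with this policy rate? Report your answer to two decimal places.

1.97%

Output 2.3% below potential → gap = -2.3.
Collecting π: R = r* + (1 + 0.5) π − 0.5 π* + 1 gap
1.5 π = 2.05 − 2.3 + 0.5 × 1.8 − 1 × (-2.3) = 2.95
π = 2.95 / 1.5 = 1.97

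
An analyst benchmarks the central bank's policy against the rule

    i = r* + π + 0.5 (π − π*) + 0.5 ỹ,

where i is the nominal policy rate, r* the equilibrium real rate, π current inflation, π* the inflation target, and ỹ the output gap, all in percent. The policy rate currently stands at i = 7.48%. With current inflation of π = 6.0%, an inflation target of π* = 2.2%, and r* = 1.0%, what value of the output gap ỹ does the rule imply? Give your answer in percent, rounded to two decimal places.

0.5 ỹ = 7.48 − 1.0 − 6.0 − 0.5 × (6.0 − 2.2) = -1.42
ỹ = -1.42 / 0.5 = -2.84

-2.84%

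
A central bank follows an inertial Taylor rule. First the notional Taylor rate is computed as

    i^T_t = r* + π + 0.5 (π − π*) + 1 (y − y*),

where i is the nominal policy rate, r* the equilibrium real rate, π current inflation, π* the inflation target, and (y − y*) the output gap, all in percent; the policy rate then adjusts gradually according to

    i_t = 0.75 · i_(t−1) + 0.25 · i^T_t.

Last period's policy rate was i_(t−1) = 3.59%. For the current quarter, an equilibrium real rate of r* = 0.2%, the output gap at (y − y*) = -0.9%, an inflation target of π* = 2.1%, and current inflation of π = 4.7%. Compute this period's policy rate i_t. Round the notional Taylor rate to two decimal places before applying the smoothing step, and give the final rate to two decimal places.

4.02%

i^T_t = 0.2 + 4.7 + 0.5 × (4.7 − 2.1) + 1 × (-0.9)
   = 0.2 + 4.7 + 1.3 − 0.9 = 5.30
i_t = 0.75 × 3.59 + 0.25 × 5.30 = 2.6925 + 1.325 = 4.02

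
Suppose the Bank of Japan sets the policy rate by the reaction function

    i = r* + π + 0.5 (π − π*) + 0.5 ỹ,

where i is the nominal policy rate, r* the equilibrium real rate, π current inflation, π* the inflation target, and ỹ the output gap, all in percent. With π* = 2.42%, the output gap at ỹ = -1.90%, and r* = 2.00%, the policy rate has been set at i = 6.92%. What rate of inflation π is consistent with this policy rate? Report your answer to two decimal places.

4.72%

Collecting π: i = r* + (1 + 0.5) π − 0.5 π* + 0.5 ỹ
1.5 π = 6.92 − 2.00 + 0.5 × 2.42 − 0.5 × (-1.90) = 7.08
π = 7.08 / 1.5 = 4.72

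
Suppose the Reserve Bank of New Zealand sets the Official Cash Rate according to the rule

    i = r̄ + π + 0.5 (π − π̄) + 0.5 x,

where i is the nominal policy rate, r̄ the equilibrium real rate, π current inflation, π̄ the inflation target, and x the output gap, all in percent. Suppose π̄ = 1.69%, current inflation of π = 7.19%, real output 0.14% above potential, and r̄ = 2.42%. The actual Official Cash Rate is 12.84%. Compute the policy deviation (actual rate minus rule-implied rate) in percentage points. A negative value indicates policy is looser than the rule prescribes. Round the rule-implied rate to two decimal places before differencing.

Output 0.14% above potential → x = 0.14.
i = 2.42 + 7.19 + 0.5 × (7.19 − 1.69) + 0.5 × 0.14
   = 2.42 + 7.19 + 2.75 + 0.07 = 12.43
Deviation = 12.84 − 12.43 = 0.41 pp.

0.41 pp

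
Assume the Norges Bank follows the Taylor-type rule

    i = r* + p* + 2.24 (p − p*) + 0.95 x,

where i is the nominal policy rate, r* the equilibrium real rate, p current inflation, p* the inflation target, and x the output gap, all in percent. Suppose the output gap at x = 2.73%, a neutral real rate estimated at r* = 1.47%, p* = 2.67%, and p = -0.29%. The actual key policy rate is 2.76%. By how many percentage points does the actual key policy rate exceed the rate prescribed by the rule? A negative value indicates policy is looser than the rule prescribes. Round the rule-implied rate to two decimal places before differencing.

i = 1.47 + 2.67 + 2.24 × (-0.29 − 2.67) + 0.95 × 2.73
   = 1.47 + 2.67 − 6.6304 + 2.5935 = 0.10
Deviation = 2.76 − 0.10 = 2.66 pp.

2.66 pp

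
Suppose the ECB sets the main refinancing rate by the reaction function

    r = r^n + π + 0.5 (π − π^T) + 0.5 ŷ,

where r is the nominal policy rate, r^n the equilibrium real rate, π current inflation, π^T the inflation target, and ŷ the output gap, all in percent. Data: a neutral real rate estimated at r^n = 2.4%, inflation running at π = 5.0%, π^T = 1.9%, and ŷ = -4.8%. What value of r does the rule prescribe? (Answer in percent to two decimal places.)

r = 2.4 + 5.0 + 0.5 × (5.0 − 1.9) + 0.5 × (-4.8)
   = 2.4 + 5 + 1.55 − 2.4 = 6.55

6.55%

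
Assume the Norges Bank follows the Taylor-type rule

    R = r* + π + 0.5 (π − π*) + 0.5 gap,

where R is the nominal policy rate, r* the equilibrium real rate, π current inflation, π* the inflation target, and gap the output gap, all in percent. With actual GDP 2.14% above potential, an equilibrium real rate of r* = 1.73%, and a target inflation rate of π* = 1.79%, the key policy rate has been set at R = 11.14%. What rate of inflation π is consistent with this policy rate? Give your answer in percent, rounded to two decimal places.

Output 2.14% above potential → gap = 2.14.
Collecting π: R = r* + (1 + 0.5) π − 0.5 π* + 0.5 gap
1.5 π = 11.14 − 1.73 + 0.5 × 1.79 − 0.5 × 2.14 = 9.235
π = 9.235 / 1.5 = 6.16

6.16%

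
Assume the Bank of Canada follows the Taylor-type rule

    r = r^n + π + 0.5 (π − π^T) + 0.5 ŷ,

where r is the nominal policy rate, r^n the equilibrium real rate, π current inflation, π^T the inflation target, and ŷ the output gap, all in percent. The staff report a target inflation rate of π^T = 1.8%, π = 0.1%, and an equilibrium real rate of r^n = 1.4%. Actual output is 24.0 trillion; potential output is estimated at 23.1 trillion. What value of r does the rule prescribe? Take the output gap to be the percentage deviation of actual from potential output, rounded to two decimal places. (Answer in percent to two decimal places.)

2.60%

Output gap = 100 × (24.0 − 23.1) / 23.1 = 3.90%.
r = 1.40 + 0.10 + 0.5 × (0.10 − 1.80) + 0.5 × 3.90
   = 1.40 + 0.1 − 0.85 + 1.95 = 2.60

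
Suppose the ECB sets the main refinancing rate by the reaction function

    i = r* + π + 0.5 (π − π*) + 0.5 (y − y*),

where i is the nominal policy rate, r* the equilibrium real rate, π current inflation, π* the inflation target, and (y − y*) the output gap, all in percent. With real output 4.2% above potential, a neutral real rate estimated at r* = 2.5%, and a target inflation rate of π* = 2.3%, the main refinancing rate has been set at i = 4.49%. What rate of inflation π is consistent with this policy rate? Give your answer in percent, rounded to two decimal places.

0.69%

Output 4.2% above potential → (y − y*) = 4.2.
Collecting π: i = r* + (1 + 0.5) π − 0.5 π* + 0.5 (y − y*)
1.5 π = 4.49 − 2.5 + 0.5 × 2.3 − 0.5 × 4.2 = 1.04
π = 1.04 / 1.5 = 0.69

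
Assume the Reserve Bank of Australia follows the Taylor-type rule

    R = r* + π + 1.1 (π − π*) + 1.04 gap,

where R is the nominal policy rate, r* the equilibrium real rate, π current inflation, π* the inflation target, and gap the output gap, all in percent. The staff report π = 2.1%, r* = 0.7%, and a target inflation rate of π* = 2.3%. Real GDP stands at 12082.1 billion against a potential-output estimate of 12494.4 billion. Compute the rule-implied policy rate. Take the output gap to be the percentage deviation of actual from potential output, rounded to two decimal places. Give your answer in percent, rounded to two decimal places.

-0.85%

Output gap = 100 × (12082.1 − 12494.4) / 12494.4 = -3.30%.
R = 0.70 + 2.10 + 1.1 × (2.10 − 2.30) + 1.04 × (-3.30)
   = 0.70 + 2.1 − 0.22 − 3.432 = -0.85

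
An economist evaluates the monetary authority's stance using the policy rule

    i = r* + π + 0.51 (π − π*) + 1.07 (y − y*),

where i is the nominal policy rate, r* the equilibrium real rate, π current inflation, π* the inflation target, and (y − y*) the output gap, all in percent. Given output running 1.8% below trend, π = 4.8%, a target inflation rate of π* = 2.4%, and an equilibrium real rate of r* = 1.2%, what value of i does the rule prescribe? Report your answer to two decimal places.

5.30%

Output 1.8% below potential → (y − y*) = -1.8.
i = 1.2 + 4.8 + 0.51 × (4.8 − 2.4) + 1.07 × (-1.8)
   = 1.2 + 4.8 + 1.224 − 1.926 = 5.30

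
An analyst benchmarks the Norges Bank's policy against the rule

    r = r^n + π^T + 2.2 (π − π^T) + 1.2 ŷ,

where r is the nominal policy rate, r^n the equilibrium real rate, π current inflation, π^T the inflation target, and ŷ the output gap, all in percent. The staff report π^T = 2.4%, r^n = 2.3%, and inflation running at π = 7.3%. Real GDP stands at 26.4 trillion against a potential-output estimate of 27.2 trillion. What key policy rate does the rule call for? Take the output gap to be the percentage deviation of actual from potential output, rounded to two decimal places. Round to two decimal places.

11.95%

Output gap = 100 × (26.4 − 27.2) / 27.2 = -2.94%.
r = 2.30 + 2.40 + 2.2 × (7.30 − 2.40) + 1.2 × (-2.94)
   = 2.30 + 2.4 + 10.78 − 3.528 = 11.95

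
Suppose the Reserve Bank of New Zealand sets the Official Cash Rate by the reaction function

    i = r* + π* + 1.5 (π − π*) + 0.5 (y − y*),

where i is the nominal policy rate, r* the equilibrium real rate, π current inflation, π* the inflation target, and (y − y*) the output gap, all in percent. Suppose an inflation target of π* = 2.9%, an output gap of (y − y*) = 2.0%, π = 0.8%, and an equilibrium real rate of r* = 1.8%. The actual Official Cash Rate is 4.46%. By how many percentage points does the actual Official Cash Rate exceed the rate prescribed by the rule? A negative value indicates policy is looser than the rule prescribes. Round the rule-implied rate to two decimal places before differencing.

1.91 pp

i = 1.8 + 2.9 + 1.5 × (0.8 − 2.9) + 0.5 × 2.0
   = 1.8 + 2.9 − 3.15 + 1 = 2.55
Deviation = 4.46 − 2.55 = 1.91 pp.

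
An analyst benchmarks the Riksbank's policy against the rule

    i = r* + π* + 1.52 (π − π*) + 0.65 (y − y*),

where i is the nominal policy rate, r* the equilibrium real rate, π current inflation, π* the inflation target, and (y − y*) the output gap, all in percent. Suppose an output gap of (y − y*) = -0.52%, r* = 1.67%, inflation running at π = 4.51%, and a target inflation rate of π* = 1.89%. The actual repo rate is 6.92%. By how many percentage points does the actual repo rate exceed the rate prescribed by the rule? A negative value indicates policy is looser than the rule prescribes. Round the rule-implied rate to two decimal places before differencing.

i = 1.67 + 1.89 + 1.52 × (4.51 − 1.89) + 0.65 × (-0.52)
   = 1.67 + 1.89 + 3.9824 − 0.338 = 7.20
Deviation = 6.92 − 7.20 = -0.28 pp.

-0.28 pp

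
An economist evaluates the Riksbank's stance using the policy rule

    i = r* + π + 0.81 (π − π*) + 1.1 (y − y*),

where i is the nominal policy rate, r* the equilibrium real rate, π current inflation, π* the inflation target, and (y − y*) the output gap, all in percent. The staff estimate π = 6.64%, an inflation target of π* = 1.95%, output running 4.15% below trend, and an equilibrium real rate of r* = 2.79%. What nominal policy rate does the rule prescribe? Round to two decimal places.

8.66%

Output 4.15% below potential → (y − y*) = -4.15.
i = 2.79 + 6.64 + 0.81 × (6.64 − 1.95) + 1.1 × (-4.15)
   = 2.79 + 6.64 + 3.7989 − 4.565 = 8.66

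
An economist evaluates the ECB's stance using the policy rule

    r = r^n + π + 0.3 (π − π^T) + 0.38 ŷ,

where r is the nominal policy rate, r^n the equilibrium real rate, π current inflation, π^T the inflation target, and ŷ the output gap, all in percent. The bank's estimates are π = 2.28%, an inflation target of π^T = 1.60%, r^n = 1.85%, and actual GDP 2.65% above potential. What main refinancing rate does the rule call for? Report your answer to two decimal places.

5.34%

Output 2.65% above potential → ŷ = 2.65.
r = 1.85 + 2.28 + 0.3 × (2.28 − 1.60) + 0.38 × 2.65
   = 1.85 + 2.28 + 0.204 + 1.007 = 5.34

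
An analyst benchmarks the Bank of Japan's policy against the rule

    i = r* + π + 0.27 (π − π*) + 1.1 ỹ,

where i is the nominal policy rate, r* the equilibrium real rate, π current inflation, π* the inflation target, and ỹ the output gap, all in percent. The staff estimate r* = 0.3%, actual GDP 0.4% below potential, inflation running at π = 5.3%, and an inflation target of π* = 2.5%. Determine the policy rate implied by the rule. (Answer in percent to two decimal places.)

Output 0.4% below potential → ỹ = -0.4.
i = 0.3 + 5.3 + 0.27 × (5.3 − 2.5) + 1.1 × (-0.4)
   = 0.3 + 5.3 + 0.756 − 0.44 = 5.92

5.92%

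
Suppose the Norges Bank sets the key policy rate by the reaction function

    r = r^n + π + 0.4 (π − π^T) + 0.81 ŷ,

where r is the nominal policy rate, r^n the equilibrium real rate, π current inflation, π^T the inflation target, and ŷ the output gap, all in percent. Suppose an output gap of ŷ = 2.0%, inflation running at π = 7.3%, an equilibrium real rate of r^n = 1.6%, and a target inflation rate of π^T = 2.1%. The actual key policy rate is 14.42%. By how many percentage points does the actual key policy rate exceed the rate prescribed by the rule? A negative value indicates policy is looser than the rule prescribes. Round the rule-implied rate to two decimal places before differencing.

1.82 pp

r = 1.6 + 7.3 + 0.4 × (7.3 − 2.1) + 0.81 × 2.0
   = 1.6 + 7.3 + 2.08 + 1.62 = 12.60
Deviation = 14.42 − 12.60 = 1.82 pp.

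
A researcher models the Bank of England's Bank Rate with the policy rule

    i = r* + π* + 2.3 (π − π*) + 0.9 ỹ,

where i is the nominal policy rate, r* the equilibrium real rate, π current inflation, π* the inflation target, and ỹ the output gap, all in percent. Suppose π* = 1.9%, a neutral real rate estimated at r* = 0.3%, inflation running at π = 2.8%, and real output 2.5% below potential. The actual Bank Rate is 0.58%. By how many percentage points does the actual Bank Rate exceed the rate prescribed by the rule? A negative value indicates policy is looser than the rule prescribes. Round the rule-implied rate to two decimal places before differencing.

Output 2.5% below potential → ỹ = -2.5.
i = 0.3 + 1.9 + 2.3 × (2.8 − 1.9) + 0.9 × (-2.5)
   = 0.3 + 1.9 + 2.07 − 2.25 = 2.02
Deviation = 0.58 − 2.02 = -1.44 pp.

-1.44 pp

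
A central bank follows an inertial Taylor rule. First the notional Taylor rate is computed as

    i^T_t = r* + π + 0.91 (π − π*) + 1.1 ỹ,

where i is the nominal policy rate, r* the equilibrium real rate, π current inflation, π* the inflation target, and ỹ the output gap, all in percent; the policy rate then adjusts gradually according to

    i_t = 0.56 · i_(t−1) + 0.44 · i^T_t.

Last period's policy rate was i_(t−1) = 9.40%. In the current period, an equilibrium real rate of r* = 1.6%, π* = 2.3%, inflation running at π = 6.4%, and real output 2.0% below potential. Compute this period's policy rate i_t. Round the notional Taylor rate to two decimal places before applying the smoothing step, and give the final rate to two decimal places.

Output 2.0% below potential → ỹ = -2.0.
i^T_t = 1.6 + 6.4 + 0.91 × (6.4 − 2.3) + 1.1 × (-2.0)
   = 1.6 + 6.4 + 3.731 − 2.2 = 9.53
i_t = 0.56 × 9.40 + 0.44 × 9.53 = 5.264 + 4.1932 = 9.46

9.46%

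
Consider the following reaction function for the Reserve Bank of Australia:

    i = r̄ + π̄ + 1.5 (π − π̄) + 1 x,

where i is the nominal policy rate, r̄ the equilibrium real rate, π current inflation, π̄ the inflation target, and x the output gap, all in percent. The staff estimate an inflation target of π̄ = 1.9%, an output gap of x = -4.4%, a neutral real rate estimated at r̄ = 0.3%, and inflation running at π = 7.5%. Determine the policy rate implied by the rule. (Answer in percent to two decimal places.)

6.20%

i = 0.3 + 1.9 + 1.5 × (7.5 − 1.9) + 1 × (-4.4)
   = 0.3 + 1.9 + 8.4 − 4.4 = 6.20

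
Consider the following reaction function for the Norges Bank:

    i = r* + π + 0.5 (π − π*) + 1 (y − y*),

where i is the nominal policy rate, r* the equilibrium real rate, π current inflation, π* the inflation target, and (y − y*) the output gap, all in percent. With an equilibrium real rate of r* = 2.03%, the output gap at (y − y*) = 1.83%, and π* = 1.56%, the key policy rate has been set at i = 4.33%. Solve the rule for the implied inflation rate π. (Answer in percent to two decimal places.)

Collecting π: i = r* + (1 + 0.5) π − 0.5 π* + 1 (y − y*)
1.5 π = 4.33 − 2.03 + 0.5 × 1.56 − 1 × 1.83 = 1.25
π = 1.25 / 1.5 = 0.83

0.83%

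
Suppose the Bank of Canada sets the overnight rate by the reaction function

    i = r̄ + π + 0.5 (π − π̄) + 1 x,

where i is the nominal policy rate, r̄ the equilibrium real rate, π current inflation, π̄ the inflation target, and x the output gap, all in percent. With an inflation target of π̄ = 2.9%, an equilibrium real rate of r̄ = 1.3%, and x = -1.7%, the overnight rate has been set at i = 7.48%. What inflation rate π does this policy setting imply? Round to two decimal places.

6.22%

Collecting π: i = r̄ + (1 + 0.5) π − 0.5 π̄ + 1 x
1.5 π = 7.48 − 1.3 + 0.5 × 2.9 − 1 × (-1.7) = 9.33
π = 9.33 / 1.5 = 6.22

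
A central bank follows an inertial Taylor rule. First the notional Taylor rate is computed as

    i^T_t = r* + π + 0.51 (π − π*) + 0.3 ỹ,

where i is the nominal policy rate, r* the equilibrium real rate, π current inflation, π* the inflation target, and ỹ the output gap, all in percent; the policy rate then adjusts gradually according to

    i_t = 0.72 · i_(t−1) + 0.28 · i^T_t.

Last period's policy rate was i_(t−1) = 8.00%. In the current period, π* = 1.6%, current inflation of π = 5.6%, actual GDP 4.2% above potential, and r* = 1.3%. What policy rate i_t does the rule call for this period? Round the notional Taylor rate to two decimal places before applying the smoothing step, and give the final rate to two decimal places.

Output 4.2% above potential → ỹ = 4.2.
i^T_t = 1.3 + 5.6 + 0.51 × (5.6 − 1.6) + 0.3 × 4.2
   = 1.3 + 5.6 + 2.04 + 1.26 = 10.20
i_t = 0.72 × 8.00 + 0.28 × 10.20 = 5.76 + 2.856 = 8.62

8.62%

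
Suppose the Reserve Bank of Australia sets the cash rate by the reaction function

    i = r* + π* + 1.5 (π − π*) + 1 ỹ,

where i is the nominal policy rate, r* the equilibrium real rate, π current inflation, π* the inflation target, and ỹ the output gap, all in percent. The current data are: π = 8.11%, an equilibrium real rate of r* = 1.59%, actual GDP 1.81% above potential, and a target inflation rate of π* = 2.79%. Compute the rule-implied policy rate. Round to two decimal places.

Output 1.81% above potential → ỹ = 1.81.
i = 1.59 + 2.79 + 1.5 × (8.11 − 2.79) + 1 × 1.81
   = 1.59 + 2.79 + 7.98 + 1.81 = 14.17

14.17%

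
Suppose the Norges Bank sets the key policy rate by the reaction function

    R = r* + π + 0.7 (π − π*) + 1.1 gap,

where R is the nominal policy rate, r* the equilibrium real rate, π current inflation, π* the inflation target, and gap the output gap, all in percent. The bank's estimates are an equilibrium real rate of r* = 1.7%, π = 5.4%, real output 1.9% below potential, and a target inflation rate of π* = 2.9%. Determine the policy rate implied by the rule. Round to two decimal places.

Output 1.9% below potential → gap = -1.9.
R = 1.7 + 5.4 + 0.7 × (5.4 − 2.9) + 1.1 × (-1.9)
   = 1.7 + 5.4 + 1.75 − 2.09 = 6.76

6.76%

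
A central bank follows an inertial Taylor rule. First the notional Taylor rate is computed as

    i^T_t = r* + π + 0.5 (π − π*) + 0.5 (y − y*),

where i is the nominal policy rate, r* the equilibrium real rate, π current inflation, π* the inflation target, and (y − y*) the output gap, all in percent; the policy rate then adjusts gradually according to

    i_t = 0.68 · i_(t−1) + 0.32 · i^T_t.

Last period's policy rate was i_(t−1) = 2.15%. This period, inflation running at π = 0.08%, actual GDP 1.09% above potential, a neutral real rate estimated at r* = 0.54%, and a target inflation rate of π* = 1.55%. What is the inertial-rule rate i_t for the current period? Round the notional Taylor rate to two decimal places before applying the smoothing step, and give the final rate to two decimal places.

1.60%

Output 1.09% above potential → (y − y*) = 1.09.
i^T_t = 0.54 + 0.08 + 0.5 × (0.08 − 1.55) + 0.5 × 1.09
   = 0.54 + 0.08 − 0.735 + 0.545 = 0.43
i_t = 0.68 × 2.15 + 0.32 × 0.43 = 1.462 + 0.1376 = 1.60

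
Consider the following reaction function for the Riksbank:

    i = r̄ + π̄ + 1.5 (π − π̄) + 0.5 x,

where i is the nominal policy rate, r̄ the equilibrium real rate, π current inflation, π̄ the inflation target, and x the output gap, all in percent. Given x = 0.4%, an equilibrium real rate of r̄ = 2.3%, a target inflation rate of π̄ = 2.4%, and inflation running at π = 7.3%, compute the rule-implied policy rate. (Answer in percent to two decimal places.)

i = 2.3 + 2.4 + 1.5 × (7.3 − 2.4) + 0.5 × 0.4
   = 2.3 + 2.4 + 7.35 + 0.2 = 12.25

12.25%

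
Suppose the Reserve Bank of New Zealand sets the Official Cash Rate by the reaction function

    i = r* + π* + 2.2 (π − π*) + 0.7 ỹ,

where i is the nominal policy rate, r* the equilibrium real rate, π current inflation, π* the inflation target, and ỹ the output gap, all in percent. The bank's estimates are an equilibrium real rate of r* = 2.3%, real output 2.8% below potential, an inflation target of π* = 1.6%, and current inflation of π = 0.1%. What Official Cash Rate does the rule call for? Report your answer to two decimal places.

Output 2.8% below potential → ỹ = -2.8.
i = 2.3 + 1.6 + 2.2 × (0.1 − 1.6) + 0.7 × (-2.8)
   = 2.3 + 1.6 − 3.3 − 1.96 = -1.36

-1.36%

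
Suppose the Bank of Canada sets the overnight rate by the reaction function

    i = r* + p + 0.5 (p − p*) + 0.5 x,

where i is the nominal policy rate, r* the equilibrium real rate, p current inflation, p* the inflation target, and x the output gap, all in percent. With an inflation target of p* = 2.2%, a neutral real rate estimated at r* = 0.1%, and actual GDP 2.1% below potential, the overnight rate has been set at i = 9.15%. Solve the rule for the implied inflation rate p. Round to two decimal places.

7.47%

Output 2.1% below potential → x = -2.1.
Collecting p: i = r* + (1 + 0.5) p − 0.5 p* + 0.5 x
1.5 p = 9.15 − 0.1 + 0.5 × 2.2 − 0.5 × (-2.1) = 11.2
p = 11.2 / 1.5 = 7.47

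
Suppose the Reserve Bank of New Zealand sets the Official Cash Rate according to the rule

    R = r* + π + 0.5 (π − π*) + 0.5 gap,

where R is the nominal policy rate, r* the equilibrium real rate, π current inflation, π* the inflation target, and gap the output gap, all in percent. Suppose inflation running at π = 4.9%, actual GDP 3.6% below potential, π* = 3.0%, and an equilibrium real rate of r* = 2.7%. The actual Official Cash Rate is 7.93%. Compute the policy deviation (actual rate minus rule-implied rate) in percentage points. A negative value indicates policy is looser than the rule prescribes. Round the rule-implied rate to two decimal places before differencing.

1.18 pp

Output 3.6% below potential → gap = -3.6.
R = 2.7 + 4.9 + 0.5 × (4.9 − 3.0) + 0.5 × (-3.6)
   = 2.7 + 4.9 + 0.95 − 1.8 = 6.75
Deviation = 7.93 − 6.75 = 1.18 pp.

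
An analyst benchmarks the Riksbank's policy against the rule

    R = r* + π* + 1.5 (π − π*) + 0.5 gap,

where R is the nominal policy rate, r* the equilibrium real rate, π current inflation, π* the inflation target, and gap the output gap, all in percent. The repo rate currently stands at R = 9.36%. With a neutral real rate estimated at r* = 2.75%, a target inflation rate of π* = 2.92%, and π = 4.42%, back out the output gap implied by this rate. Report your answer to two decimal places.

2.88%

0.5 gap = 9.36 − 2.75 − 2.92 − 1.5 × (4.42 − 2.92) = 1.44
gap = 1.44 / 0.5 = 2.88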